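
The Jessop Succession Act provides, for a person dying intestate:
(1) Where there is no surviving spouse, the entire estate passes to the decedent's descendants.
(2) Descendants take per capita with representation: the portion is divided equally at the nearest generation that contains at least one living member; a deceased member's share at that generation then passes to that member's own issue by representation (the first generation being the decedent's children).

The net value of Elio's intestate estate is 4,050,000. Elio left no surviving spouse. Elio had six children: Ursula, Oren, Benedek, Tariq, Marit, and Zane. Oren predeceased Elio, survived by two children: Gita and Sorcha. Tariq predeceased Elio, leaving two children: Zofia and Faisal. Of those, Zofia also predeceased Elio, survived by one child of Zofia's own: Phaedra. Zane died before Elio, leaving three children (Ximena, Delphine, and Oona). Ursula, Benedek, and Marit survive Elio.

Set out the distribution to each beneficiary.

Ursula: 675,000; Gita: 337,500; Sorcha: 337,500; Benedek: 675,000; Phaedra: 337,500; Faisal: 337,500; Marit: 675,000; Ximena: 225,000; Delphine: 225,000; Oona: 225,000

The entire 4,050,000 passes to the descendants.
That amount (4,050,000) is divided into 6 shares of 675,000: Ursula, Benedek, and Marit each take 675,000; Oren's 675,000 share passes to Oren's issue; Tariq's 675,000 share passes to Tariq's issue; Zane's 675,000 share passes to Zane's issue.
Oren's share (675,000) is divided into 2 shares of 337,500: Gita and Sorcha each take 337,500.
Tariq's share (675,000) is divided into 2 shares of 337,500: Faisal takes 337,500; Zofia's 337,500 share passes to Zofia's issue.
Zofia's share (337,500) passes entirely to Phaedra.
Zane's share (675,000) is divided into 3 shares of 225,000: Ximena, Delphine, and Oona each take 225,000.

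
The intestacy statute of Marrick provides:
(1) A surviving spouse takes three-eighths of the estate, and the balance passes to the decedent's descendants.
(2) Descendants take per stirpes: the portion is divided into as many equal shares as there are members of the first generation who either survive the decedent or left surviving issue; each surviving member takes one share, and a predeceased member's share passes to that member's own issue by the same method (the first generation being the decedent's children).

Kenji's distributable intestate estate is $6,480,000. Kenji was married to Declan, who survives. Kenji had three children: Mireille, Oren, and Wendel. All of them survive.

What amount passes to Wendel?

Wendel receives $1,350,000.

Declan takes three-eighths of $6,480,000 = $2,430,000. The remaining $4,050,000 passes to the descendants.
The descendants' portion ($4,050,000) is divided into 3 shares of $1,350,000: Mireille, Oren, and Wendel each take $1,350,000.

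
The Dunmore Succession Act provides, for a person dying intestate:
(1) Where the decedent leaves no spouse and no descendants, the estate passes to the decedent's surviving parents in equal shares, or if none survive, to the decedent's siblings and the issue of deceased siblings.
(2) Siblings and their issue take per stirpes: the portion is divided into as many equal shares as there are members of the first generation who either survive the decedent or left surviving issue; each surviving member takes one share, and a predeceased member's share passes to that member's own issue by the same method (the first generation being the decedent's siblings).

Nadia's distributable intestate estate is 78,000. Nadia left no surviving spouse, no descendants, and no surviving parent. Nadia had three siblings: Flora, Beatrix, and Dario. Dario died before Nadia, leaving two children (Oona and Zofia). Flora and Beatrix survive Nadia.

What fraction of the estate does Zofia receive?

Zofia receives 1/6 of the estate.

The entire 78,000 passes to the siblings and their issue.
That amount (78,000) is divided into 3 shares of 26,000: Flora and Beatrix each take 26,000; Dario's 26,000 share passes to Dario's issue.
Dario's share (26,000) is divided into 2 shares of 13,000: Oona and Zofia each take 13,000.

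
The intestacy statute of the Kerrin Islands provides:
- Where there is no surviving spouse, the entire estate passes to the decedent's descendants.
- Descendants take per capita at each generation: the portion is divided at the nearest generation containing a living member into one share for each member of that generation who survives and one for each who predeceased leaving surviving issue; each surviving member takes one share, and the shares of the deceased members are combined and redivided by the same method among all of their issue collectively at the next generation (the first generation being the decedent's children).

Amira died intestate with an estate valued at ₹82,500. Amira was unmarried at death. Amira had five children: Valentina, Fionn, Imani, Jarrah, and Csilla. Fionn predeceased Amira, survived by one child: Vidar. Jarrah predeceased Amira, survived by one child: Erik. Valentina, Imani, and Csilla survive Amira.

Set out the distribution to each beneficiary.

Valentina: ₹16,500; Vidar: ₹16,500; Imani: ₹16,500; Erik: ₹16,500; Csilla: ₹16,500

The entire ₹82,500 passes to the descendants.
That amount (₹82,500) is divided at the children's generation into 5 shares of ₹16,500. Valentina, Imani, and Csilla each take ₹16,500. The 2 shares of the deceased (Fionn and Jarrah) are combined into a pool of ₹33,000.
That pool (₹33,000) is divided at the grandchildren's generation equally among Vidar and Erik: ₹16,500 each.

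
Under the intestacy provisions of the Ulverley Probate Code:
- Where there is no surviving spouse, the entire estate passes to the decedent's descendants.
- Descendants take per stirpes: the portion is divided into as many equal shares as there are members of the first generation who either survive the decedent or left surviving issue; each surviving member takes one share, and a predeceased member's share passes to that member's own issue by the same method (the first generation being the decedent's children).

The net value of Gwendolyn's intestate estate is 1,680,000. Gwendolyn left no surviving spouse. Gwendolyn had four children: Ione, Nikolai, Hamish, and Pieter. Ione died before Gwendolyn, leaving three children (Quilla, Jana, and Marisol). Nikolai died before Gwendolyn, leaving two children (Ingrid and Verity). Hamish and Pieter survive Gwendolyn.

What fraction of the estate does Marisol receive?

Marisol receives 1/12 of the estate.

The entire 1,680,000 passes to the descendants.
That amount (1,680,000) is divided into 4 shares of 420,000: Hamish and Pieter each take 420,000; Ione's 420,000 share passes to Ione's issue; Nikolai's 420,000 share passes to Nikolai's issue.
Ione's share (420,000) is divided into 3 shares of 140,000: Quilla, Jana, and Marisol each take 140,000.
Nikolai's share (420,000) is divided into 2 shares of 210,000: Ingrid and Verity each take 210,000.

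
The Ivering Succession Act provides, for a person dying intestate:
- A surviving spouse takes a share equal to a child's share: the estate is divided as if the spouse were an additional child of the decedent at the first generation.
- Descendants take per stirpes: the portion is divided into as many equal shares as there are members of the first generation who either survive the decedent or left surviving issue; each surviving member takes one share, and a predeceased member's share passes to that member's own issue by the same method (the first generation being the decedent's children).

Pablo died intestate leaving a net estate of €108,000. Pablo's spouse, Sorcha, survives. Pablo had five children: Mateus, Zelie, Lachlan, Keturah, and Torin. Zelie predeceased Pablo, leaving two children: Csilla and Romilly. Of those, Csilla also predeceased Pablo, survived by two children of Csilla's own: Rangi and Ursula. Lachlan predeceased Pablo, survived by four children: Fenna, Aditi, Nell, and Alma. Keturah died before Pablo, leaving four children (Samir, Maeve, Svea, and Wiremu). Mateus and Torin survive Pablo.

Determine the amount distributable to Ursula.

The spouse counts as an additional share at the children's level, so there are 6 primary shares of €18,000. Sorcha takes one such share (€18,000).
The children's combined portion (€90,000) is divided into 5 shares of €18,000: Mateus and Torin each take €18,000; Zelie's €18,000 share passes to Zelie's issue; Lachlan's €18,000 share passes to Lachlan's issue; Keturah's €18,000 share passes to Keturah's issue.
Zelie's share (€18,000) is divided into 2 shares of €9,000: Romilly takes €9,000; Csilla's €9,000 share passes to Csilla's issue.
Csilla's share (€9,000) is divided into 2 shares of €4,500: Rangi and Ursula each take €4,500.
Lachlan's share (€18,000) is divided into 4 shares of €4,500: Fenna, Aditi, Nell, and Alma each take €4,500.
Keturah's share (€18,000) is divided into 4 shares of €4,500: Samir, Maeve, Svea, and Wiremu each take €4,500.

Ursula receives €4,500.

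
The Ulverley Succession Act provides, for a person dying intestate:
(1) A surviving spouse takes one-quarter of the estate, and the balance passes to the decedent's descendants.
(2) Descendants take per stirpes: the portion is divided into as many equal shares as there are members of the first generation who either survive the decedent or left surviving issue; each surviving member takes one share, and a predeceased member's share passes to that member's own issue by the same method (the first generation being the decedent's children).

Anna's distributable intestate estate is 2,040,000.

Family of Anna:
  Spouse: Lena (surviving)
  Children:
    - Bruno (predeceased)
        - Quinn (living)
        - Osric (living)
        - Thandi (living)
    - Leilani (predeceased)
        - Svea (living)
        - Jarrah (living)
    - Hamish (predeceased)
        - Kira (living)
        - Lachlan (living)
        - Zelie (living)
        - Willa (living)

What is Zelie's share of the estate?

Zelie receives 127,500.

Lena takes one-quarter of 2,040,000 = 510,000. The remaining 1,530,000 passes to the descendants.
The descendants' portion (1,530,000) is divided into 3 shares of 510,000: Bruno's 510,000 share passes to Bruno's issue; Leilani's 510,000 share passes to Leilani's issue; Hamish's 510,000 share passes to Hamish's issue.
Bruno's share (510,000) is divided into 3 shares of 170,000: Quinn, Osric, and Thandi each take 170,000.
Leilani's share (510,000) is divided into 2 shares of 255,000: Svea and Jarrah each take 255,000.
Hamish's share (510,000) is divided into 4 shares of 127,500: Kira, Lachlan, Zelie, and Willa each take 127,500.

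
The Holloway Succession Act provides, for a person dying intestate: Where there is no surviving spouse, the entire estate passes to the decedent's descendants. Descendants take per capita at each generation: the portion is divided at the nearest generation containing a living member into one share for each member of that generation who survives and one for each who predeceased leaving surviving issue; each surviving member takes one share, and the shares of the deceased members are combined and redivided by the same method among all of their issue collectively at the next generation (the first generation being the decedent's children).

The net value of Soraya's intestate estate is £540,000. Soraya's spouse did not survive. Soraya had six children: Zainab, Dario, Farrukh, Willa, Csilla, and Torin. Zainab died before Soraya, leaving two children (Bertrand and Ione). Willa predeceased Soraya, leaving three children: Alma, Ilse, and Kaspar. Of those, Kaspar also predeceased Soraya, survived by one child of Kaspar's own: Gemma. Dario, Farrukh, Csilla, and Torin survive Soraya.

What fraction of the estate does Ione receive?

Ione receives 1/15 of the estate.

The entire £540,000 passes to the descendants.
That amount (£540,000) is divided at the children's generation into 6 shares of £90,000. Dario, Farrukh, Csilla, and Torin each take £90,000. The 2 shares of the deceased (Zainab and Willa) are combined into a pool of £180,000.
That pool (£180,000) is divided at the grandchildren's generation into 5 shares of £36,000. Bertrand, Ione, Alma, and Ilse each take £36,000. The remaining share for the deceased Kaspar (£36,000) is carried to the next generation.
That pool (£36,000) passes entirely to Gemma, the sole taker at the great-grandchildren's generation.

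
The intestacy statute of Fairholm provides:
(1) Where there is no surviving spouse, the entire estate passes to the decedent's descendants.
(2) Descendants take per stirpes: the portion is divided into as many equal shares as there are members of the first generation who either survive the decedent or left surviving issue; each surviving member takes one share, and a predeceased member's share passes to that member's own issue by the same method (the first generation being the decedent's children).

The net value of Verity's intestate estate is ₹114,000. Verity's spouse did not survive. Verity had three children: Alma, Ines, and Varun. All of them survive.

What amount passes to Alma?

Alma receives ₹38,000.

The entire ₹114,000 passes to the descendants.
That amount (₹114,000) is divided into 3 shares of ₹38,000: Alma, Ines, and Varun each take ₹38,000.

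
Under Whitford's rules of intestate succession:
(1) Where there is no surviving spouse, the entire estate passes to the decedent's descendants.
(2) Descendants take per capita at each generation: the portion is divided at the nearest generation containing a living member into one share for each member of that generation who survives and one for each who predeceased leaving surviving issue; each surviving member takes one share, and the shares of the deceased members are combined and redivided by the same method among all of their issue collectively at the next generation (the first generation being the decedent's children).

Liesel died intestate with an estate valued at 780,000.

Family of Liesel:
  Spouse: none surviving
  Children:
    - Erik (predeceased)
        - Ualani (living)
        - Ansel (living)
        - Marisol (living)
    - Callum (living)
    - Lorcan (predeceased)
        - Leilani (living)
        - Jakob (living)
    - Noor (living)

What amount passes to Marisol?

Marisol receives 78,000.

The entire 780,000 passes to the descendants.
That amount (780,000) is divided at the children's generation into 4 shares of 195,000. Callum and Noor each take 195,000. The 2 shares of the deceased (Erik and Lorcan) are combined into a pool of 390,000.
That pool (390,000) is divided at the grandchildren's generation equally among Ualani, Ansel, Marisol, Leilani, and Jakob: 78,000 each.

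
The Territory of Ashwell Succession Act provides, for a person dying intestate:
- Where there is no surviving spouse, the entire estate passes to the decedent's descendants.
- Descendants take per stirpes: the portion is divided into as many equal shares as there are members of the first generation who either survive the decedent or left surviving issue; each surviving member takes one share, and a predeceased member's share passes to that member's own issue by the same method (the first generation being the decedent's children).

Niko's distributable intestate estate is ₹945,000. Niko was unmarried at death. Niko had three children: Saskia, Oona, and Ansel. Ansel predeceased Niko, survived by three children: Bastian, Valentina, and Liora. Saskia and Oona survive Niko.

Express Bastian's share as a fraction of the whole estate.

The entire ₹945,000 passes to the descendants.
That amount (₹945,000) is divided into 3 shares of ₹315,000: Saskia and Oona each take ₹315,000; Ansel's ₹315,000 share passes to Ansel's issue.
Ansel's share (₹315,000) is divided into 3 shares of ₹105,000: Bastian, Valentina, and Liora each take ₹105,000.

Bastian receives 1/9 of the estate.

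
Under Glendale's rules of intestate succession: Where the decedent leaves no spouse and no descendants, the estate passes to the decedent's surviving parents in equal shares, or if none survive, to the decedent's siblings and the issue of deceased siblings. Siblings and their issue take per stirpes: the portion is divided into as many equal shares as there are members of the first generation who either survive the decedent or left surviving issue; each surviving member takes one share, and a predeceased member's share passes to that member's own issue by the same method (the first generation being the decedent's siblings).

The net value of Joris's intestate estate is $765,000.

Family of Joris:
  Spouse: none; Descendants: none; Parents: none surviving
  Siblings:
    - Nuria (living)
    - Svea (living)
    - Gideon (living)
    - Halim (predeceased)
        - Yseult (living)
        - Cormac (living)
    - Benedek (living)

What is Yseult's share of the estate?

The entire $765,000 passes to the siblings and their issue.
That amount ($765,000) is divided into 5 shares of $153,000: Nuria, Svea, Gideon, and Benedek each take $153,000; Halim's $153,000 share passes to Halim's issue.
Halim's share ($153,000) is divided into 2 shares of $76,500: Yseult and Cormac each take $76,500.

Yseult receives $76,500.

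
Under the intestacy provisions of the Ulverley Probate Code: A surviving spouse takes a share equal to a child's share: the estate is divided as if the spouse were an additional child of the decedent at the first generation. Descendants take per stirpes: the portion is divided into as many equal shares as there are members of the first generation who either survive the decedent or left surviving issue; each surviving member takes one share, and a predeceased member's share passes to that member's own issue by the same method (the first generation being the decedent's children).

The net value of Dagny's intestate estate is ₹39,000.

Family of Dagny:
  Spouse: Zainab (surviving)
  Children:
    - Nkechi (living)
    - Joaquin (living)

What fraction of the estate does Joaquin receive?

Joaquin receives 1/3 of the estate.

The spouse counts as an additional share at the children's level, so there are 3 primary shares of ₹13,000. Zainab takes one such share (₹13,000).
The children's combined portion (₹26,000) is divided into 2 shares of ₹13,000: Nkechi and Joaquin each take ₹13,000.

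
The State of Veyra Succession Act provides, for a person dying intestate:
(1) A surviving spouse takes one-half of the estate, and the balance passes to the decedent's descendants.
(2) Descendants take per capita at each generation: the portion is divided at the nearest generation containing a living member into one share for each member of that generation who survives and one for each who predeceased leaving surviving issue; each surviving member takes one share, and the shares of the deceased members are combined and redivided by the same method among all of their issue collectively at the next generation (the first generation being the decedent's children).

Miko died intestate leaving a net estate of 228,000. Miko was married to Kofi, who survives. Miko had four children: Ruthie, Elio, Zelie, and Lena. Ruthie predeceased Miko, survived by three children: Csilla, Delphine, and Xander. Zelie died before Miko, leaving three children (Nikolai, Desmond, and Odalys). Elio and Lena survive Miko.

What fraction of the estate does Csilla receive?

Csilla receives 1/24 of the estate.

Kofi takes one-half of 228,000 = 114,000. The remaining 114,000 passes to the descendants.
The descendants' portion (114,000) is divided at the children's generation into 4 shares of 28,500. Elio and Lena each take 28,500. The 2 shares of the deceased (Ruthie and Zelie) are combined into a pool of 57,000.
That pool (57,000) is divided at the grandchildren's generation equally among Csilla, Delphine, Xander, Nikolai, Desmond, and Odalys: 9,500 each.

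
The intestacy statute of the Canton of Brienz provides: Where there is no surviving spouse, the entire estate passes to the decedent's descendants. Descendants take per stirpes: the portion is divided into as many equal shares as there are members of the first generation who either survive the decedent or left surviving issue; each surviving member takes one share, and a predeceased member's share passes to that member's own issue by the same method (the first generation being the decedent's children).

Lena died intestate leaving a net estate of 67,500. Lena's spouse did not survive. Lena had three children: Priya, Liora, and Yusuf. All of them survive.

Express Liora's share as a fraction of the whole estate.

Liora receives 1/3 of the estate.

The entire 67,500 passes to the descendants.
That amount (67,500) is divided into 3 shares of 22,500: Priya, Liora, and Yusuf each take 22,500.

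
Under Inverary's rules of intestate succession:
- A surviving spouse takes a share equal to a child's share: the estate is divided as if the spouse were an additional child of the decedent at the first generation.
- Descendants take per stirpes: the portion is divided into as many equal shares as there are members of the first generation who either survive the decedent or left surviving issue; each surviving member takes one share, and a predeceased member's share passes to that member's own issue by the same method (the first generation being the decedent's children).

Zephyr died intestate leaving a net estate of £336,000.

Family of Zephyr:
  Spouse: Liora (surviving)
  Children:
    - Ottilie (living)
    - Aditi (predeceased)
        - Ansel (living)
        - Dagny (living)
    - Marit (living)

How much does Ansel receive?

The spouse counts as an additional share at the children's level, so there are 4 primary shares of £84,000. Liora takes one such share (£84,000).
The children's combined portion (£252,000) is divided into 3 shares of £84,000: Ottilie and Marit each take £84,000; Aditi's £84,000 share passes to Aditi's issue.
Aditi's share (£84,000) is divided into 2 shares of £42,000: Ansel and Dagny each take £42,000.

Ansel receives £42,000.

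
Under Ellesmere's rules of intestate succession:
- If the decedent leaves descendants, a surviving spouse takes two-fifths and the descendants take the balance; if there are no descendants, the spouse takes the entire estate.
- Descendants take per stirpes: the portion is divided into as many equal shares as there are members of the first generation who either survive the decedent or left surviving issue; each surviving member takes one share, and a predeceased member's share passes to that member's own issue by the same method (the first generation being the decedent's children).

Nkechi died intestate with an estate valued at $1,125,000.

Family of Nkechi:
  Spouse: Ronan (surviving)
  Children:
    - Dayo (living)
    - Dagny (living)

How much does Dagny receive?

Ronan takes two-fifths of $1,125,000 = $450,000. The remaining $675,000 passes to the descendants.
The descendants' portion ($675,000) is divided into 2 shares of $337,500: Dayo and Dagny each take $337,500.

Dagny receives $337,500.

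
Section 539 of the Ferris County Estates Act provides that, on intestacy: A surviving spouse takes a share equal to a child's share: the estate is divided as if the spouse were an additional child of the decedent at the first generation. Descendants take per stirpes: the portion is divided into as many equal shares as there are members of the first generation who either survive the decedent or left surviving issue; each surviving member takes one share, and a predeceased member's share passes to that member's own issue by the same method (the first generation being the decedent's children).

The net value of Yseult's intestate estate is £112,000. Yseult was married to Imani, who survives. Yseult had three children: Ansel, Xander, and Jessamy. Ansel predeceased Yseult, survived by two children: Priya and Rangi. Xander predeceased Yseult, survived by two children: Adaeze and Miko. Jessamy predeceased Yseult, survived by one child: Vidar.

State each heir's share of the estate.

Imani: £28,000; Priya: £14,000; Rangi: £14,000; Adaeze: £14,000; Miko: £14,000; Vidar: £28,000

The spouse counts as an additional share at the children's level, so there are 4 primary shares of £28,000. Imani takes one such share (£28,000).
The children's combined portion (£84,000) is divided into 3 shares of £28,000: Ansel's £28,000 share passes to Ansel's issue; Xander's £28,000 share passes to Xander's issue; Jessamy's £28,000 share passes to Jessamy's issue.
Ansel's share (£28,000) is divided into 2 shares of £14,000: Priya and Rangi each take £14,000.
Xander's share (£28,000) is divided into 2 shares of £14,000: Adaeze and Miko each take £14,000.
Jessamy's share (£28,000) passes entirely to Vidar.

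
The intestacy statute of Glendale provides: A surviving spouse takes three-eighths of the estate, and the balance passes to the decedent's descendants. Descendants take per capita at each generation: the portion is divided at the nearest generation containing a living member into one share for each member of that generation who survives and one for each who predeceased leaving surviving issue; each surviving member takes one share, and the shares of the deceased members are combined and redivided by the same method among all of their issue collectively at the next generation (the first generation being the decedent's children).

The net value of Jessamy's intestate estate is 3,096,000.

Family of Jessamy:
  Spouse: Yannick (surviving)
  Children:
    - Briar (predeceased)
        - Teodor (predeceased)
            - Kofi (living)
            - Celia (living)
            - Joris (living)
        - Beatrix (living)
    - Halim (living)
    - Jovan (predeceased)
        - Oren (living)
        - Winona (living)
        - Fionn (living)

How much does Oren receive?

Oren receives 258,000.

Yannick takes three-eighths of 3,096,000 = 1,161,000. The remaining 1,935,000 passes to the descendants.
The descendants' portion (1,935,000) is divided at the children's generation into 3 shares of 645,000. Halim takes 645,000. The 2 shares of the deceased (Briar and Jovan) are combined into a pool of 1,290,000.
That pool (1,290,000) is divided at the grandchildren's generation into 5 shares of 258,000. Beatrix, Oren, Winona, and Fionn each take 258,000. The remaining share for the deceased Teodor (258,000) is carried to the next generation.
That pool (258,000) is divided at the great-grandchildren's generation equally among Kofi, Celia, and Joris: 86,000 each.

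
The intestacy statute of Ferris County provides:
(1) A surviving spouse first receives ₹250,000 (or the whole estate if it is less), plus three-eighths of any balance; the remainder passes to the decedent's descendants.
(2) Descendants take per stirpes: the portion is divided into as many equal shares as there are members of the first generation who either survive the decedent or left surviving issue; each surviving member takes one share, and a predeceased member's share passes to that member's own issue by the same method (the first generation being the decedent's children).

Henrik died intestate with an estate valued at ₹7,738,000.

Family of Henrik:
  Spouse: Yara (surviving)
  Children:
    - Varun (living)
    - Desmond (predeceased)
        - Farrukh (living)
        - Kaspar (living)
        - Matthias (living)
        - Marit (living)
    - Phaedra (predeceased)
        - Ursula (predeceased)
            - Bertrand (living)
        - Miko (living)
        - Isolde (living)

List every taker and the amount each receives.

Yara first takes ₹250,000, leaving a balance of ₹7,488,000. Yara then takes three-eighths of the balance (₹2,808,000), for a total of ₹3,058,000. The remaining ₹4,680,000 passes to the descendants.
The descendants' portion (₹4,680,000) is divided into 3 shares of ₹1,560,000: Varun takes ₹1,560,000; Desmond's ₹1,560,000 share passes to Desmond's issue; Phaedra's ₹1,560,000 share passes to Phaedra's issue.
Desmond's share (₹1,560,000) is divided into 4 shares of ₹390,000: Farrukh, Kaspar, Matthias, and Marit each take ₹390,000.
Phaedra's share (₹1,560,000) is divided into 3 shares of ₹520,000: Miko and Isolde each take ₹520,000; Ursula's ₹520,000 share passes to Ursula's issue.
Ursula's share (₹520,000) passes entirely to Bertrand.

Yara: ₹3,058,000; Varun: ₹1,560,000; Farrukh: ₹390,000; Kaspar: ₹390,000; Matthias: ₹390,000; Marit: ₹390,000; Bertrand: ₹520,000; Miko: ₹520,000; Isolde: ₹520,000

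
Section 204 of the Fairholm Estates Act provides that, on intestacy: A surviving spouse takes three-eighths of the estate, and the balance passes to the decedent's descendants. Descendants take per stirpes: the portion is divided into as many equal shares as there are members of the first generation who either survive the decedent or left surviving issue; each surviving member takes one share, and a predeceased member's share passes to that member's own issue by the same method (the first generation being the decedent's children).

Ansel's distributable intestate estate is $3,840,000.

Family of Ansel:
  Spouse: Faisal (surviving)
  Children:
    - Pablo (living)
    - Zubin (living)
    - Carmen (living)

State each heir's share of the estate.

Faisal takes three-eighths of $3,840,000 = $1,440,000. The remaining $2,400,000 passes to the descendants.
The descendants' portion ($2,400,000) is divided into 3 shares of $800,000: Pablo, Zubin, and Carmen each take $800,000.

Faisal: $1,440,000; Pablo: $800,000; Zubin: $800,000; Carmen: $800,000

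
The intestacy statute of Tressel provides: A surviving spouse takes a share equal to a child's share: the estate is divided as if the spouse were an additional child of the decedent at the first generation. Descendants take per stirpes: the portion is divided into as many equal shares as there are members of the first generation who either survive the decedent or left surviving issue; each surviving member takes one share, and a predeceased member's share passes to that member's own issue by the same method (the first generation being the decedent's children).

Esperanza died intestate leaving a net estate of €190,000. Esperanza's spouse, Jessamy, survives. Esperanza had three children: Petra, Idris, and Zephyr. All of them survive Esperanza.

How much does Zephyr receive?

Zephyr receives €47,500.

The spouse counts as an additional share at the children's level, so there are 4 primary shares of €47,500. Jessamy takes one such share (€47,500).
The children's combined portion (€142,500) is divided into 3 shares of €47,500: Petra, Idris, and Zephyr each take €47,500.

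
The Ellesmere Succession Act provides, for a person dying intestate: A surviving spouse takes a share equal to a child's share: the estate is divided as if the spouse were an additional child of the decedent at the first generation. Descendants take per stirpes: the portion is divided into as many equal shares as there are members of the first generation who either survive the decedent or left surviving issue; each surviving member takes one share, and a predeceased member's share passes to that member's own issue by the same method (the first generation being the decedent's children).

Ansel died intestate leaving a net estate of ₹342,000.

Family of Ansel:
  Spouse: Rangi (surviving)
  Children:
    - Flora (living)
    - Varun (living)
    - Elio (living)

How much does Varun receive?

The spouse counts as an additional share at the children's level, so there are 4 primary shares of ₹85,500. Rangi takes one such share (₹85,500).
The children's combined portion (₹256,500) is divided into 3 shares of ₹85,500: Flora, Varun, and Elio each take ₹85,500.

Varun receives ₹85,500.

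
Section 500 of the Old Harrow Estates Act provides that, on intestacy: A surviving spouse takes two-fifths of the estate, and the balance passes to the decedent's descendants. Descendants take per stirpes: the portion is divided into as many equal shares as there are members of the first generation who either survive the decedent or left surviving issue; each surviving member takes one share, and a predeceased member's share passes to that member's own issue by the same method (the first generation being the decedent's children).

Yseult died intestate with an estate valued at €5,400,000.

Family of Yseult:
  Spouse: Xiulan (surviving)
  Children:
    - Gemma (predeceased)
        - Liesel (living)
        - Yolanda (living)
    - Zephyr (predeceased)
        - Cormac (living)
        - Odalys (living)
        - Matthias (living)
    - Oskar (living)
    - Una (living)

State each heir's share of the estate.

Xiulan: €2,160,000; Liesel: €405,000; Yolanda: €405,000; Cormac: €270,000; Odalys: €270,000; Matthias: €270,000; Oskar: €810,000; Una: €810,000

Xiulan takes two-fifths of €5,400,000 = €2,160,000. The remaining €3,240,000 passes to the descendants.
The descendants' portion (€3,240,000) is divided into 4 shares of €810,000: Oskar and Una each take €810,000; Gemma's €810,000 share passes to Gemma's issue; Zephyr's €810,000 share passes to Zephyr's issue.
Gemma's share (€810,000) is divided into 2 shares of €405,000: Liesel and Yolanda each take €405,000.
Zephyr's share (€810,000) is divided into 3 shares of €270,000: Cormac, Odalys, and Matthias each take €270,000.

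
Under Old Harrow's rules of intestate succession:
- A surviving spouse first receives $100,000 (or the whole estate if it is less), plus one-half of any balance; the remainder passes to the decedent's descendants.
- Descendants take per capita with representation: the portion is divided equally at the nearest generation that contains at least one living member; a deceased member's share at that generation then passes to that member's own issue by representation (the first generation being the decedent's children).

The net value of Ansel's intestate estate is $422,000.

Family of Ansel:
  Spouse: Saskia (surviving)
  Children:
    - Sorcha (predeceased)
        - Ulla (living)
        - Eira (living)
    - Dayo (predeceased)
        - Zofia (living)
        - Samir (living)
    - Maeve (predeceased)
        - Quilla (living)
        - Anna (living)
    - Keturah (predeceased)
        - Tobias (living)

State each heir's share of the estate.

Saskia: $261,000; Ulla: $23,000; Eira: $23,000; Zofia: $23,000; Samir: $23,000; Quilla: $23,000; Anna: $23,000; Tobias: $23,000

Saskia first takes $100,000, leaving a balance of $322,000. Saskia then takes one-half of the balance ($161,000), for a total of $261,000. The remaining $161,000 passes to the descendants.
No child survives, so the initial division is made at the grandchildren's generation.
The descendants' portion ($161,000) is divided into 7 shares of $23,000: Ulla, Eira, Zofia, Samir, Quilla, Anna, and Tobias each take $23,000.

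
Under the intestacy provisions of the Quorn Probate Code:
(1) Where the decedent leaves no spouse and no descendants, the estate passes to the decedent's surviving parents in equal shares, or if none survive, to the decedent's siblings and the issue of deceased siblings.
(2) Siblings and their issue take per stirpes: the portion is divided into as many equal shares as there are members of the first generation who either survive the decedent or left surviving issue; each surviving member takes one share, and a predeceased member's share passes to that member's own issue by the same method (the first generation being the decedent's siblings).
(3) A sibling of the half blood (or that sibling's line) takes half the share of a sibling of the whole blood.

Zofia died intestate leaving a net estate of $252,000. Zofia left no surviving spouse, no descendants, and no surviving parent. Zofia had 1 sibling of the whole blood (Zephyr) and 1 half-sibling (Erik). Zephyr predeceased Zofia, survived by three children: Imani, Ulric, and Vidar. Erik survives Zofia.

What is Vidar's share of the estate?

The entire $252,000 passes to the siblings and their issue.
Counting each half-blood sibling's line as half a unit, there are 3/2 units in $252,000, so one unit is $168,000. Whole-blood lines (Zephyr) take $168,000 each; half-blood lines (Erik) take $84,000 each.
Zephyr's share ($168,000) is divided into 3 shares of $56,000: Imani, Ulric, and Vidar each take $56,000.

Vidar receives $56,000.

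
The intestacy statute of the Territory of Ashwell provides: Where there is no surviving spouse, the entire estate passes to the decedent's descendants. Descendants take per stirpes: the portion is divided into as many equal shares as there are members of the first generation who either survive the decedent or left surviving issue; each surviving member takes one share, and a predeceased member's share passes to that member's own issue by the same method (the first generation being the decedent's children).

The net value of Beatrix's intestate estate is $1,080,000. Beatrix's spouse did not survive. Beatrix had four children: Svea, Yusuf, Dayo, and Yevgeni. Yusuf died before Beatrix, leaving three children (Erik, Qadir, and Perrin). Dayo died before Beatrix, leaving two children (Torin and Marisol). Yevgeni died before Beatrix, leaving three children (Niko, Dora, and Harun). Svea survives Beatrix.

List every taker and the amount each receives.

Svea: $270,000; Erik: $90,000; Qadir: $90,000; Perrin: $90,000; Torin: $135,000; Marisol: $135,000; Niko: $90,000; Dora: $90,000; Harun: $90,000

The entire $1,080,000 passes to the descendants.
That amount ($1,080,000) is divided into 4 shares of $270,000: Svea takes $270,000; Yusuf's $270,000 share passes to Yusuf's issue; Dayo's $270,000 share passes to Dayo's issue; Yevgeni's $270,000 share passes to Yevgeni's issue.
Yusuf's share ($270,000) is divided into 3 shares of $90,000: Erik, Qadir, and Perrin each take $90,000.
Dayo's share ($270,000) is divided into 2 shares of $135,000: Torin and Marisol each take $135,000.
Yevgeni's share ($270,000) is divided into 3 shares of $90,000: Niko, Dora, and Harun each take $90,000.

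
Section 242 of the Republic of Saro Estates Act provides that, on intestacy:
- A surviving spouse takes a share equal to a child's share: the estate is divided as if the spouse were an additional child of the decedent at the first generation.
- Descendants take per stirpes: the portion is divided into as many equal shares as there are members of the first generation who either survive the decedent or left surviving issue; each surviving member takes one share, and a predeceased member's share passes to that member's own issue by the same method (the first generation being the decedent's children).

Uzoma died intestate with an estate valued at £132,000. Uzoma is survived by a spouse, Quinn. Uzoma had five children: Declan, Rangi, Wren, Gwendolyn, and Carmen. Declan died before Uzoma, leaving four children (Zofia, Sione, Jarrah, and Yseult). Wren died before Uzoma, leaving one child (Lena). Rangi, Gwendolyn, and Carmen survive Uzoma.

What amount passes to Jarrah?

The spouse counts as an additional share at the children's level, so there are 6 primary shares of £22,000. Quinn takes one such share (£22,000).
The children's combined portion (£110,000) is divided into 5 shares of £22,000: Rangi, Gwendolyn, and Carmen each take £22,000; Declan's £22,000 share passes to Declan's issue; Wren's £22,000 share passes to Wren's issue.
Declan's share (£22,000) is divided into 4 shares of £5,500: Zofia, Sione, Jarrah, and Yseult each take £5,500.
Wren's share (£22,000) passes entirely to Lena.

Jarrah receives £5,500.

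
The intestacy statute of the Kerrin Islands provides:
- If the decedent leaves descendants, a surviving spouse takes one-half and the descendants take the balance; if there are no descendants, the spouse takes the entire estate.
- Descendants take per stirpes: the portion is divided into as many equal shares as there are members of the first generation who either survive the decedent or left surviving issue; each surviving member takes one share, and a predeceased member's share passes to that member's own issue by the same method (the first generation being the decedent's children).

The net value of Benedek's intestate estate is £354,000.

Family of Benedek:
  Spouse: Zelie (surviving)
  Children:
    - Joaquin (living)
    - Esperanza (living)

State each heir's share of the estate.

Zelie takes one-half of £354,000 = £177,000. The remaining £177,000 passes to the descendants.
The descendants' portion (£177,000) is divided into 2 shares of £88,500: Joaquin and Esperanza each take £88,500.

Zelie: £177,000; Joaquin: £88,500; Esperanza: £88,500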